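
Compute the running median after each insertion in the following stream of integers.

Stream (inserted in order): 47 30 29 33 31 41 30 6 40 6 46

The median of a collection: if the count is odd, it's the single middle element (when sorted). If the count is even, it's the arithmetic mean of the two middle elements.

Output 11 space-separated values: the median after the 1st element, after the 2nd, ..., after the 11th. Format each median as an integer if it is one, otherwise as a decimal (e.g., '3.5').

Step 1: insert 47 -> lo=[47] (size 1, max 47) hi=[] (size 0) -> median=47
Step 2: insert 30 -> lo=[30] (size 1, max 30) hi=[47] (size 1, min 47) -> median=38.5
Step 3: insert 29 -> lo=[29, 30] (size 2, max 30) hi=[47] (size 1, min 47) -> median=30
Step 4: insert 33 -> lo=[29, 30] (size 2, max 30) hi=[33, 47] (size 2, min 33) -> median=31.5
Step 5: insert 31 -> lo=[29, 30, 31] (size 3, max 31) hi=[33, 47] (size 2, min 33) -> median=31
Step 6: insert 41 -> lo=[29, 30, 31] (size 3, max 31) hi=[33, 41, 47] (size 3, min 33) -> median=32
Step 7: insert 30 -> lo=[29, 30, 30, 31] (size 4, max 31) hi=[33, 41, 47] (size 3, min 33) -> median=31
Step 8: insert 6 -> lo=[6, 29, 30, 30] (size 4, max 30) hi=[31, 33, 41, 47] (size 4, min 31) -> median=30.5
Step 9: insert 40 -> lo=[6, 29, 30, 30, 31] (size 5, max 31) hi=[33, 40, 41, 47] (size 4, min 33) -> median=31
Step 10: insert 6 -> lo=[6, 6, 29, 30, 30] (size 5, max 30) hi=[31, 33, 40, 41, 47] (size 5, min 31) -> median=30.5
Step 11: insert 46 -> lo=[6, 6, 29, 30, 30, 31] (size 6, max 31) hi=[33, 40, 41, 46, 47] (size 5, min 33) -> median=31

Answer: 47 38.5 30 31.5 31 32 31 30.5 31 30.5 31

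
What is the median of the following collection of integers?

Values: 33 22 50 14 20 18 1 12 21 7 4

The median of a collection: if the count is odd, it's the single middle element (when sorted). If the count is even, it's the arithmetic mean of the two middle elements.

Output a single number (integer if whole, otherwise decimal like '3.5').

Answer: 18

Derivation:
Step 1: insert 33 -> lo=[33] (size 1, max 33) hi=[] (size 0) -> median=33
Step 2: insert 22 -> lo=[22] (size 1, max 22) hi=[33] (size 1, min 33) -> median=27.5
Step 3: insert 50 -> lo=[22, 33] (size 2, max 33) hi=[50] (size 1, min 50) -> median=33
Step 4: insert 14 -> lo=[14, 22] (size 2, max 22) hi=[33, 50] (size 2, min 33) -> median=27.5
Step 5: insert 20 -> lo=[14, 20, 22] (size 3, max 22) hi=[33, 50] (size 2, min 33) -> median=22
Step 6: insert 18 -> lo=[14, 18, 20] (size 3, max 20) hi=[22, 33, 50] (size 3, min 22) -> median=21
Step 7: insert 1 -> lo=[1, 14, 18, 20] (size 4, max 20) hi=[22, 33, 50] (size 3, min 22) -> median=20
Step 8: insert 12 -> lo=[1, 12, 14, 18] (size 4, max 18) hi=[20, 22, 33, 50] (size 4, min 20) -> median=19
Step 9: insert 21 -> lo=[1, 12, 14, 18, 20] (size 5, max 20) hi=[21, 22, 33, 50] (size 4, min 21) -> median=20
Step 10: insert 7 -> lo=[1, 7, 12, 14, 18] (size 5, max 18) hi=[20, 21, 22, 33, 50] (size 5, min 20) -> median=19
Step 11: insert 4 -> lo=[1, 4, 7, 12, 14, 18] (size 6, max 18) hi=[20, 21, 22, 33, 50] (size 5, min 20) -> median=18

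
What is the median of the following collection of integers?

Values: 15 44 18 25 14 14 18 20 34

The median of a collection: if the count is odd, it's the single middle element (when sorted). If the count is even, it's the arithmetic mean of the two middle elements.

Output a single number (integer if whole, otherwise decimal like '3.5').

Answer: 18

Derivation:
Step 1: insert 15 -> lo=[15] (size 1, max 15) hi=[] (size 0) -> median=15
Step 2: insert 44 -> lo=[15] (size 1, max 15) hi=[44] (size 1, min 44) -> median=29.5
Step 3: insert 18 -> lo=[15, 18] (size 2, max 18) hi=[44] (size 1, min 44) -> median=18
Step 4: insert 25 -> lo=[15, 18] (size 2, max 18) hi=[25, 44] (size 2, min 25) -> median=21.5
Step 5: insert 14 -> lo=[14, 15, 18] (size 3, max 18) hi=[25, 44] (size 2, min 25) -> median=18
Step 6: insert 14 -> lo=[14, 14, 15] (size 3, max 15) hi=[18, 25, 44] (size 3, min 18) -> median=16.5
Step 7: insert 18 -> lo=[14, 14, 15, 18] (size 4, max 18) hi=[18, 25, 44] (size 3, min 18) -> median=18
Step 8: insert 20 -> lo=[14, 14, 15, 18] (size 4, max 18) hi=[18, 20, 25, 44] (size 4, min 18) -> median=18
Step 9: insert 34 -> lo=[14, 14, 15, 18, 18] (size 5, max 18) hi=[20, 25, 34, 44] (size 4, min 20) -> median=18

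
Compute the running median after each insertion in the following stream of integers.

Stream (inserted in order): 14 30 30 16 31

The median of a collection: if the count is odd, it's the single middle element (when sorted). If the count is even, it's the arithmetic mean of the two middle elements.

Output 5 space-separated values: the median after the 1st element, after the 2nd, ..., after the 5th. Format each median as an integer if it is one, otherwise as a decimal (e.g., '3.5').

Step 1: insert 14 -> lo=[14] (size 1, max 14) hi=[] (size 0) -> median=14
Step 2: insert 30 -> lo=[14] (size 1, max 14) hi=[30] (size 1, min 30) -> median=22
Step 3: insert 30 -> lo=[14, 30] (size 2, max 30) hi=[30] (size 1, min 30) -> median=30
Step 4: insert 16 -> lo=[14, 16] (size 2, max 16) hi=[30, 30] (size 2, min 30) -> median=23
Step 5: insert 31 -> lo=[14, 16, 30] (size 3, max 30) hi=[30, 31] (size 2, min 30) -> median=30

Answer: 14 22 30 23 30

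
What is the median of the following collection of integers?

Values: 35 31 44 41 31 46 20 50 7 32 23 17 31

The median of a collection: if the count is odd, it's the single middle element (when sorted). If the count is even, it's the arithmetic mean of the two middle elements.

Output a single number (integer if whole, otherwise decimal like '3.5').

Step 1: insert 35 -> lo=[35] (size 1, max 35) hi=[] (size 0) -> median=35
Step 2: insert 31 -> lo=[31] (size 1, max 31) hi=[35] (size 1, min 35) -> median=33
Step 3: insert 44 -> lo=[31, 35] (size 2, max 35) hi=[44] (size 1, min 44) -> median=35
Step 4: insert 41 -> lo=[31, 35] (size 2, max 35) hi=[41, 44] (size 2, min 41) -> median=38
Step 5: insert 31 -> lo=[31, 31, 35] (size 3, max 35) hi=[41, 44] (size 2, min 41) -> median=35
Step 6: insert 46 -> lo=[31, 31, 35] (size 3, max 35) hi=[41, 44, 46] (size 3, min 41) -> median=38
Step 7: insert 20 -> lo=[20, 31, 31, 35] (size 4, max 35) hi=[41, 44, 46] (size 3, min 41) -> median=35
Step 8: insert 50 -> lo=[20, 31, 31, 35] (size 4, max 35) hi=[41, 44, 46, 50] (size 4, min 41) -> median=38
Step 9: insert 7 -> lo=[7, 20, 31, 31, 35] (size 5, max 35) hi=[41, 44, 46, 50] (size 4, min 41) -> median=35
Step 10: insert 32 -> lo=[7, 20, 31, 31, 32] (size 5, max 32) hi=[35, 41, 44, 46, 50] (size 5, min 35) -> median=33.5
Step 11: insert 23 -> lo=[7, 20, 23, 31, 31, 32] (size 6, max 32) hi=[35, 41, 44, 46, 50] (size 5, min 35) -> median=32
Step 12: insert 17 -> lo=[7, 17, 20, 23, 31, 31] (size 6, max 31) hi=[32, 35, 41, 44, 46, 50] (size 6, min 32) -> median=31.5
Step 13: insert 31 -> lo=[7, 17, 20, 23, 31, 31, 31] (size 7, max 31) hi=[32, 35, 41, 44, 46, 50] (size 6, min 32) -> median=31

Answer: 31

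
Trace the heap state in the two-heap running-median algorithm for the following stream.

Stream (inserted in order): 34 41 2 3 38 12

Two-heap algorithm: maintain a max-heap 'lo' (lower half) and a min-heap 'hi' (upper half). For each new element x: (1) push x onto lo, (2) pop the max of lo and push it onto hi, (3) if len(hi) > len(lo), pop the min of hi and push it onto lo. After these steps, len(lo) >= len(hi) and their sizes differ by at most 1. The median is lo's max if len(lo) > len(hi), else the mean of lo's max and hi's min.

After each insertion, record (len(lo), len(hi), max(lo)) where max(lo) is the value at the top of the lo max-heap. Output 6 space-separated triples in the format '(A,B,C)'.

Answer: (1,0,34) (1,1,34) (2,1,34) (2,2,3) (3,2,34) (3,3,12)

Derivation:
Step 1: insert 34 -> lo=[34] hi=[] -> (len(lo)=1, len(hi)=0, max(lo)=34)
Step 2: insert 41 -> lo=[34] hi=[41] -> (len(lo)=1, len(hi)=1, max(lo)=34)
Step 3: insert 2 -> lo=[2, 34] hi=[41] -> (len(lo)=2, len(hi)=1, max(lo)=34)
Step 4: insert 3 -> lo=[2, 3] hi=[34, 41] -> (len(lo)=2, len(hi)=2, max(lo)=3)
Step 5: insert 38 -> lo=[2, 3, 34] hi=[38, 41] -> (len(lo)=3, len(hi)=2, max(lo)=34)
Step 6: insert 12 -> lo=[2, 3, 12] hi=[34, 38, 41] -> (len(lo)=3, len(hi)=3, max(lo)=12)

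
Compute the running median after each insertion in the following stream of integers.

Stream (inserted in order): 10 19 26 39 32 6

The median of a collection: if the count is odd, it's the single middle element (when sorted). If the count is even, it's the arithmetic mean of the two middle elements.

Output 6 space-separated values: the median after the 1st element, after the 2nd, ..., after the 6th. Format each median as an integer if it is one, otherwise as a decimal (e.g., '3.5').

Answer: 10 14.5 19 22.5 26 22.5

Derivation:
Step 1: insert 10 -> lo=[10] (size 1, max 10) hi=[] (size 0) -> median=10
Step 2: insert 19 -> lo=[10] (size 1, max 10) hi=[19] (size 1, min 19) -> median=14.5
Step 3: insert 26 -> lo=[10, 19] (size 2, max 19) hi=[26] (size 1, min 26) -> median=19
Step 4: insert 39 -> lo=[10, 19] (size 2, max 19) hi=[26, 39] (size 2, min 26) -> median=22.5
Step 5: insert 32 -> lo=[10, 19, 26] (size 3, max 26) hi=[32, 39] (size 2, min 32) -> median=26
Step 6: insert 6 -> lo=[6, 10, 19] (size 3, max 19) hi=[26, 32, 39] (size 3, min 26) -> median=22.5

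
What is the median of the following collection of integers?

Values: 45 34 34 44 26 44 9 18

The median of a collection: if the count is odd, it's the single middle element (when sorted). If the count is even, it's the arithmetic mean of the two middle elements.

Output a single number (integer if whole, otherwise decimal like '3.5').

Answer: 34

Derivation:
Step 1: insert 45 -> lo=[45] (size 1, max 45) hi=[] (size 0) -> median=45
Step 2: insert 34 -> lo=[34] (size 1, max 34) hi=[45] (size 1, min 45) -> median=39.5
Step 3: insert 34 -> lo=[34, 34] (size 2, max 34) hi=[45] (size 1, min 45) -> median=34
Step 4: insert 44 -> lo=[34, 34] (size 2, max 34) hi=[44, 45] (size 2, min 44) -> median=39
Step 5: insert 26 -> lo=[26, 34, 34] (size 3, max 34) hi=[44, 45] (size 2, min 44) -> median=34
Step 6: insert 44 -> lo=[26, 34, 34] (size 3, max 34) hi=[44, 44, 45] (size 3, min 44) -> median=39
Step 7: insert 9 -> lo=[9, 26, 34, 34] (size 4, max 34) hi=[44, 44, 45] (size 3, min 44) -> median=34
Step 8: insert 18 -> lo=[9, 18, 26, 34] (size 4, max 34) hi=[34, 44, 44, 45] (size 4, min 34) -> median=34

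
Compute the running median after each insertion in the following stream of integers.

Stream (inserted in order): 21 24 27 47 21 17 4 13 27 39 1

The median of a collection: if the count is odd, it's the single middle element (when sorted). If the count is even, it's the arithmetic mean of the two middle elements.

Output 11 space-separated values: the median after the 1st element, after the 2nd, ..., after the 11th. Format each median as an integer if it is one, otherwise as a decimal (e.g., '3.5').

Step 1: insert 21 -> lo=[21] (size 1, max 21) hi=[] (size 0) -> median=21
Step 2: insert 24 -> lo=[21] (size 1, max 21) hi=[24] (size 1, min 24) -> median=22.5
Step 3: insert 27 -> lo=[21, 24] (size 2, max 24) hi=[27] (size 1, min 27) -> median=24
Step 4: insert 47 -> lo=[21, 24] (size 2, max 24) hi=[27, 47] (size 2, min 27) -> median=25.5
Step 5: insert 21 -> lo=[21, 21, 24] (size 3, max 24) hi=[27, 47] (size 2, min 27) -> median=24
Step 6: insert 17 -> lo=[17, 21, 21] (size 3, max 21) hi=[24, 27, 47] (size 3, min 24) -> median=22.5
Step 7: insert 4 -> lo=[4, 17, 21, 21] (size 4, max 21) hi=[24, 27, 47] (size 3, min 24) -> median=21
Step 8: insert 13 -> lo=[4, 13, 17, 21] (size 4, max 21) hi=[21, 24, 27, 47] (size 4, min 21) -> median=21
Step 9: insert 27 -> lo=[4, 13, 17, 21, 21] (size 5, max 21) hi=[24, 27, 27, 47] (size 4, min 24) -> median=21
Step 10: insert 39 -> lo=[4, 13, 17, 21, 21] (size 5, max 21) hi=[24, 27, 27, 39, 47] (size 5, min 24) -> median=22.5
Step 11: insert 1 -> lo=[1, 4, 13, 17, 21, 21] (size 6, max 21) hi=[24, 27, 27, 39, 47] (size 5, min 24) -> median=21

Answer: 21 22.5 24 25.5 24 22.5 21 21 21 22.5 21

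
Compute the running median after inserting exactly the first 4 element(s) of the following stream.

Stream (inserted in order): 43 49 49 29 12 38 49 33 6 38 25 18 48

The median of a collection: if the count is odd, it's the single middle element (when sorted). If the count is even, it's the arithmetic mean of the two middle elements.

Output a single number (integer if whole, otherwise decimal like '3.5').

Step 1: insert 43 -> lo=[43] (size 1, max 43) hi=[] (size 0) -> median=43
Step 2: insert 49 -> lo=[43] (size 1, max 43) hi=[49] (size 1, min 49) -> median=46
Step 3: insert 49 -> lo=[43, 49] (size 2, max 49) hi=[49] (size 1, min 49) -> median=49
Step 4: insert 29 -> lo=[29, 43] (size 2, max 43) hi=[49, 49] (size 2, min 49) -> median=46

Answer: 46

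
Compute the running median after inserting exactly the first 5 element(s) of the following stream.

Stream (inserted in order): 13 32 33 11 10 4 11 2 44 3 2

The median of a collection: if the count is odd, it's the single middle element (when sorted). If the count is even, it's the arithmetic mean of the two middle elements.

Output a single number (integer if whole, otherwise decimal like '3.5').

Answer: 13

Derivation:
Step 1: insert 13 -> lo=[13] (size 1, max 13) hi=[] (size 0) -> median=13
Step 2: insert 32 -> lo=[13] (size 1, max 13) hi=[32] (size 1, min 32) -> median=22.5
Step 3: insert 33 -> lo=[13, 32] (size 2, max 32) hi=[33] (size 1, min 33) -> median=32
Step 4: insert 11 -> lo=[11, 13] (size 2, max 13) hi=[32, 33] (size 2, min 32) -> median=22.5
Step 5: insert 10 -> lo=[10, 11, 13] (size 3, max 13) hi=[32, 33] (size 2, min 32) -> median=13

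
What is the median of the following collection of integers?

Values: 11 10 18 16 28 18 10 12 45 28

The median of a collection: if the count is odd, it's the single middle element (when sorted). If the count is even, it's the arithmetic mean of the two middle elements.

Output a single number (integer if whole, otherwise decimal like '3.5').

Answer: 17

Derivation:
Step 1: insert 11 -> lo=[11] (size 1, max 11) hi=[] (size 0) -> median=11
Step 2: insert 10 -> lo=[10] (size 1, max 10) hi=[11] (size 1, min 11) -> median=10.5
Step 3: insert 18 -> lo=[10, 11] (size 2, max 11) hi=[18] (size 1, min 18) -> median=11
Step 4: insert 16 -> lo=[10, 11] (size 2, max 11) hi=[16, 18] (size 2, min 16) -> median=13.5
Step 5: insert 28 -> lo=[10, 11, 16] (size 3, max 16) hi=[18, 28] (size 2, min 18) -> median=16
Step 6: insert 18 -> lo=[10, 11, 16] (size 3, max 16) hi=[18, 18, 28] (size 3, min 18) -> median=17
Step 7: insert 10 -> lo=[10, 10, 11, 16] (size 4, max 16) hi=[18, 18, 28] (size 3, min 18) -> median=16
Step 8: insert 12 -> lo=[10, 10, 11, 12] (size 4, max 12) hi=[16, 18, 18, 28] (size 4, min 16) -> median=14
Step 9: insert 45 -> lo=[10, 10, 11, 12, 16] (size 5, max 16) hi=[18, 18, 28, 45] (size 4, min 18) -> median=16
Step 10: insert 28 -> lo=[10, 10, 11, 12, 16] (size 5, max 16) hi=[18, 18, 28, 28, 45] (size 5, min 18) -> median=17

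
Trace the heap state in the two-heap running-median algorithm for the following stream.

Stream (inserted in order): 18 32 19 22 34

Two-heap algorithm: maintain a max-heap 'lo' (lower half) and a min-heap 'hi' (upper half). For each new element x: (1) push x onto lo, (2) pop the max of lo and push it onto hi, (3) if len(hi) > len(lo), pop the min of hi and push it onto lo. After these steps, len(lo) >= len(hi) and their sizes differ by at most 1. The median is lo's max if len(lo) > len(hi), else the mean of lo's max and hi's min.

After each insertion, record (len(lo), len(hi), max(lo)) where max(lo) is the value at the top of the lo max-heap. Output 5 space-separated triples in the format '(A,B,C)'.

Step 1: insert 18 -> lo=[18] hi=[] -> (len(lo)=1, len(hi)=0, max(lo)=18)
Step 2: insert 32 -> lo=[18] hi=[32] -> (len(lo)=1, len(hi)=1, max(lo)=18)
Step 3: insert 19 -> lo=[18, 19] hi=[32] -> (len(lo)=2, len(hi)=1, max(lo)=19)
Step 4: insert 22 -> lo=[18, 19] hi=[22, 32] -> (len(lo)=2, len(hi)=2, max(lo)=19)
Step 5: insert 34 -> lo=[18, 19, 22] hi=[32, 34] -> (len(lo)=3, len(hi)=2, max(lo)=22)

Answer: (1,0,18) (1,1,18) (2,1,19) (2,2,19) (3,2,22)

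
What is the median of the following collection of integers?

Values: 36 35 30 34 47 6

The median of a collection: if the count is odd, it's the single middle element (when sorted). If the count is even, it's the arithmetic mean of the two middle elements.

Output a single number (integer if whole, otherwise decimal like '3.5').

Step 1: insert 36 -> lo=[36] (size 1, max 36) hi=[] (size 0) -> median=36
Step 2: insert 35 -> lo=[35] (size 1, max 35) hi=[36] (size 1, min 36) -> median=35.5
Step 3: insert 30 -> lo=[30, 35] (size 2, max 35) hi=[36] (size 1, min 36) -> median=35
Step 4: insert 34 -> lo=[30, 34] (size 2, max 34) hi=[35, 36] (size 2, min 35) -> median=34.5
Step 5: insert 47 -> lo=[30, 34, 35] (size 3, max 35) hi=[36, 47] (size 2, min 36) -> median=35
Step 6: insert 6 -> lo=[6, 30, 34] (size 3, max 34) hi=[35, 36, 47] (size 3, min 35) -> median=34.5

Answer: 34.5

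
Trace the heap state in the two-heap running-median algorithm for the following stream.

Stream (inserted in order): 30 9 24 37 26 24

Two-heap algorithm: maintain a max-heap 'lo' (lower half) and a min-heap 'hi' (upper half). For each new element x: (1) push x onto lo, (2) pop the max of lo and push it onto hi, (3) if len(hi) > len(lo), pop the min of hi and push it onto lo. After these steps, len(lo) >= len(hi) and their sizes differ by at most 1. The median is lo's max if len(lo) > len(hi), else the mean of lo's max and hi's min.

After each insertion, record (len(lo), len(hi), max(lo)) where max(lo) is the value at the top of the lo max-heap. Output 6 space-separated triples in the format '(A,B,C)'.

Step 1: insert 30 -> lo=[30] hi=[] -> (len(lo)=1, len(hi)=0, max(lo)=30)
Step 2: insert 9 -> lo=[9] hi=[30] -> (len(lo)=1, len(hi)=1, max(lo)=9)
Step 3: insert 24 -> lo=[9, 24] hi=[30] -> (len(lo)=2, len(hi)=1, max(lo)=24)
Step 4: insert 37 -> lo=[9, 24] hi=[30, 37] -> (len(lo)=2, len(hi)=2, max(lo)=24)
Step 5: insert 26 -> lo=[9, 24, 26] hi=[30, 37] -> (len(lo)=3, len(hi)=2, max(lo)=26)
Step 6: insert 24 -> lo=[9, 24, 24] hi=[26, 30, 37] -> (len(lo)=3, len(hi)=3, max(lo)=24)

Answer: (1,0,30) (1,1,9) (2,1,24) (2,2,24) (3,2,26) (3,3,24)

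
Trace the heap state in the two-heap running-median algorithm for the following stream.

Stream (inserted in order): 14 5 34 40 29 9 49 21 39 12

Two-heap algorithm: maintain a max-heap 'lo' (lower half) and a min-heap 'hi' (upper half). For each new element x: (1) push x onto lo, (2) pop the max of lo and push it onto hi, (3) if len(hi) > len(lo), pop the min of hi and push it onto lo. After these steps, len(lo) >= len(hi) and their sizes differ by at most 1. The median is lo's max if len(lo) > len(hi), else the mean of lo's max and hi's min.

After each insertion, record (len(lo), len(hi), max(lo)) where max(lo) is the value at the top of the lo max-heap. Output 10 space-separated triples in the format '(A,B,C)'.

Step 1: insert 14 -> lo=[14] hi=[] -> (len(lo)=1, len(hi)=0, max(lo)=14)
Step 2: insert 5 -> lo=[5] hi=[14] -> (len(lo)=1, len(hi)=1, max(lo)=5)
Step 3: insert 34 -> lo=[5, 14] hi=[34] -> (len(lo)=2, len(hi)=1, max(lo)=14)
Step 4: insert 40 -> lo=[5, 14] hi=[34, 40] -> (len(lo)=2, len(hi)=2, max(lo)=14)
Step 5: insert 29 -> lo=[5, 14, 29] hi=[34, 40] -> (len(lo)=3, len(hi)=2, max(lo)=29)
Step 6: insert 9 -> lo=[5, 9, 14] hi=[29, 34, 40] -> (len(lo)=3, len(hi)=3, max(lo)=14)
Step 7: insert 49 -> lo=[5, 9, 14, 29] hi=[34, 40, 49] -> (len(lo)=4, len(hi)=3, max(lo)=29)
Step 8: insert 21 -> lo=[5, 9, 14, 21] hi=[29, 34, 40, 49] -> (len(lo)=4, len(hi)=4, max(lo)=21)
Step 9: insert 39 -> lo=[5, 9, 14, 21, 29] hi=[34, 39, 40, 49] -> (len(lo)=5, len(hi)=4, max(lo)=29)
Step 10: insert 12 -> lo=[5, 9, 12, 14, 21] hi=[29, 34, 39, 40, 49] -> (len(lo)=5, len(hi)=5, max(lo)=21)

Answer: (1,0,14) (1,1,5) (2,1,14) (2,2,14) (3,2,29) (3,3,14) (4,3,29) (4,4,21) (5,4,29) (5,5,21)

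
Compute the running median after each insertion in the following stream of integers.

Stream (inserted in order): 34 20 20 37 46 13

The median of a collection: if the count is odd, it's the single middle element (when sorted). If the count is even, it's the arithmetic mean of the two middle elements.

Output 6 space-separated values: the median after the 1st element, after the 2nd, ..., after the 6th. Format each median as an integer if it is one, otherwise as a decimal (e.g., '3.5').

Step 1: insert 34 -> lo=[34] (size 1, max 34) hi=[] (size 0) -> median=34
Step 2: insert 20 -> lo=[20] (size 1, max 20) hi=[34] (size 1, min 34) -> median=27
Step 3: insert 20 -> lo=[20, 20] (size 2, max 20) hi=[34] (size 1, min 34) -> median=20
Step 4: insert 37 -> lo=[20, 20] (size 2, max 20) hi=[34, 37] (size 2, min 34) -> median=27
Step 5: insert 46 -> lo=[20, 20, 34] (size 3, max 34) hi=[37, 46] (size 2, min 37) -> median=34
Step 6: insert 13 -> lo=[13, 20, 20] (size 3, max 20) hi=[34, 37, 46] (size 3, min 34) -> median=27

Answer: 34 27 20 27 34 27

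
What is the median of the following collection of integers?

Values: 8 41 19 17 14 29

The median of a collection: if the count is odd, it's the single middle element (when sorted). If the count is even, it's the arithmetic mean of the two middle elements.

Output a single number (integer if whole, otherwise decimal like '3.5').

Step 1: insert 8 -> lo=[8] (size 1, max 8) hi=[] (size 0) -> median=8
Step 2: insert 41 -> lo=[8] (size 1, max 8) hi=[41] (size 1, min 41) -> median=24.5
Step 3: insert 19 -> lo=[8, 19] (size 2, max 19) hi=[41] (size 1, min 41) -> median=19
Step 4: insert 17 -> lo=[8, 17] (size 2, max 17) hi=[19, 41] (size 2, min 19) -> median=18
Step 5: insert 14 -> lo=[8, 14, 17] (size 3, max 17) hi=[19, 41] (size 2, min 19) -> median=17
Step 6: insert 29 -> lo=[8, 14, 17] (size 3, max 17) hi=[19, 29, 41] (size 3, min 19) -> median=18

Answer: 18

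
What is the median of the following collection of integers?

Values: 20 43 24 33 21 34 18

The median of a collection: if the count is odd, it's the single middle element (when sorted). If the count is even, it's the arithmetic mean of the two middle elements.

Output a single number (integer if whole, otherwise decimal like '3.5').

Step 1: insert 20 -> lo=[20] (size 1, max 20) hi=[] (size 0) -> median=20
Step 2: insert 43 -> lo=[20] (size 1, max 20) hi=[43] (size 1, min 43) -> median=31.5
Step 3: insert 24 -> lo=[20, 24] (size 2, max 24) hi=[43] (size 1, min 43) -> median=24
Step 4: insert 33 -> lo=[20, 24] (size 2, max 24) hi=[33, 43] (size 2, min 33) -> median=28.5
Step 5: insert 21 -> lo=[20, 21, 24] (size 3, max 24) hi=[33, 43] (size 2, min 33) -> median=24
Step 6: insert 34 -> lo=[20, 21, 24] (size 3, max 24) hi=[33, 34, 43] (size 3, min 33) -> median=28.5
Step 7: insert 18 -> lo=[18, 20, 21, 24] (size 4, max 24) hi=[33, 34, 43] (size 3, min 33) -> median=24

Answer: 24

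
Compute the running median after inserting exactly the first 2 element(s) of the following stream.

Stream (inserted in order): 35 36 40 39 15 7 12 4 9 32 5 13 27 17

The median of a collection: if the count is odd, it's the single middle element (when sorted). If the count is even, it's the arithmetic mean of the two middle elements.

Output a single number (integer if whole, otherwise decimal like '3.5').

Answer: 35.5

Derivation:
Step 1: insert 35 -> lo=[35] (size 1, max 35) hi=[] (size 0) -> median=35
Step 2: insert 36 -> lo=[35] (size 1, max 35) hi=[36] (size 1, min 36) -> median=35.5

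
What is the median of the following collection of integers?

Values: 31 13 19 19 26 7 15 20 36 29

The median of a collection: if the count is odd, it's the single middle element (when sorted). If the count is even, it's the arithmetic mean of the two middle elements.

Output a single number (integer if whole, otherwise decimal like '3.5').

Step 1: insert 31 -> lo=[31] (size 1, max 31) hi=[] (size 0) -> median=31
Step 2: insert 13 -> lo=[13] (size 1, max 13) hi=[31] (size 1, min 31) -> median=22
Step 3: insert 19 -> lo=[13, 19] (size 2, max 19) hi=[31] (size 1, min 31) -> median=19
Step 4: insert 19 -> lo=[13, 19] (size 2, max 19) hi=[19, 31] (size 2, min 19) -> median=19
Step 5: insert 26 -> lo=[13, 19, 19] (size 3, max 19) hi=[26, 31] (size 2, min 26) -> median=19
Step 6: insert 7 -> lo=[7, 13, 19] (size 3, max 19) hi=[19, 26, 31] (size 3, min 19) -> median=19
Step 7: insert 15 -> lo=[7, 13, 15, 19] (size 4, max 19) hi=[19, 26, 31] (size 3, min 19) -> median=19
Step 8: insert 20 -> lo=[7, 13, 15, 19] (size 4, max 19) hi=[19, 20, 26, 31] (size 4, min 19) -> median=19
Step 9: insert 36 -> lo=[7, 13, 15, 19, 19] (size 5, max 19) hi=[20, 26, 31, 36] (size 4, min 20) -> median=19
Step 10: insert 29 -> lo=[7, 13, 15, 19, 19] (size 5, max 19) hi=[20, 26, 29, 31, 36] (size 5, min 20) -> median=19.5

Answer: 19.5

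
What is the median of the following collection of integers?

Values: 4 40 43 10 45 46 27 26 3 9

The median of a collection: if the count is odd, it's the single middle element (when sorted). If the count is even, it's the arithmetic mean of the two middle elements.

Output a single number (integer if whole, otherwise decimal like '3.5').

Step 1: insert 4 -> lo=[4] (size 1, max 4) hi=[] (size 0) -> median=4
Step 2: insert 40 -> lo=[4] (size 1, max 4) hi=[40] (size 1, min 40) -> median=22
Step 3: insert 43 -> lo=[4, 40] (size 2, max 40) hi=[43] (size 1, min 43) -> median=40
Step 4: insert 10 -> lo=[4, 10] (size 2, max 10) hi=[40, 43] (size 2, min 40) -> median=25
Step 5: insert 45 -> lo=[4, 10, 40] (size 3, max 40) hi=[43, 45] (size 2, min 43) -> median=40
Step 6: insert 46 -> lo=[4, 10, 40] (size 3, max 40) hi=[43, 45, 46] (size 3, min 43) -> median=41.5
Step 7: insert 27 -> lo=[4, 10, 27, 40] (size 4, max 40) hi=[43, 45, 46] (size 3, min 43) -> median=40
Step 8: insert 26 -> lo=[4, 10, 26, 27] (size 4, max 27) hi=[40, 43, 45, 46] (size 4, min 40) -> median=33.5
Step 9: insert 3 -> lo=[3, 4, 10, 26, 27] (size 5, max 27) hi=[40, 43, 45, 46] (size 4, min 40) -> median=27
Step 10: insert 9 -> lo=[3, 4, 9, 10, 26] (size 5, max 26) hi=[27, 40, 43, 45, 46] (size 5, min 27) -> median=26.5

Answer: 26.5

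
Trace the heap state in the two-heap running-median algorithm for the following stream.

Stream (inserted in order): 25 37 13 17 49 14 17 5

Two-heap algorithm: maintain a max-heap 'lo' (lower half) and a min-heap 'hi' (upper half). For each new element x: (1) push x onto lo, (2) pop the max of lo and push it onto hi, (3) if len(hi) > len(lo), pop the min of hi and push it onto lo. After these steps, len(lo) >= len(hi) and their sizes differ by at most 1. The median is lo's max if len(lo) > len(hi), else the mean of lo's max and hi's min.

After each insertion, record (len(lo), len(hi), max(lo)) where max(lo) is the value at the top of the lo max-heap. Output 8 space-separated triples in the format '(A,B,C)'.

Answer: (1,0,25) (1,1,25) (2,1,25) (2,2,17) (3,2,25) (3,3,17) (4,3,17) (4,4,17)

Derivation:
Step 1: insert 25 -> lo=[25] hi=[] -> (len(lo)=1, len(hi)=0, max(lo)=25)
Step 2: insert 37 -> lo=[25] hi=[37] -> (len(lo)=1, len(hi)=1, max(lo)=25)
Step 3: insert 13 -> lo=[13, 25] hi=[37] -> (len(lo)=2, len(hi)=1, max(lo)=25)
Step 4: insert 17 -> lo=[13, 17] hi=[25, 37] -> (len(lo)=2, len(hi)=2, max(lo)=17)
Step 5: insert 49 -> lo=[13, 17, 25] hi=[37, 49] -> (len(lo)=3, len(hi)=2, max(lo)=25)
Step 6: insert 14 -> lo=[13, 14, 17] hi=[25, 37, 49] -> (len(lo)=3, len(hi)=3, max(lo)=17)
Step 7: insert 17 -> lo=[13, 14, 17, 17] hi=[25, 37, 49] -> (len(lo)=4, len(hi)=3, max(lo)=17)
Step 8: insert 5 -> lo=[5, 13, 14, 17] hi=[17, 25, 37, 49] -> (len(lo)=4, len(hi)=4, max(lo)=17)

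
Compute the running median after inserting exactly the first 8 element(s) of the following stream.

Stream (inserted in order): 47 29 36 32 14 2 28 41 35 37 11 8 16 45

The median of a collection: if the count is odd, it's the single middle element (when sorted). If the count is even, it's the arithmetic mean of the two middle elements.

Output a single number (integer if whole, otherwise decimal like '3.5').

Answer: 30.5

Derivation:
Step 1: insert 47 -> lo=[47] (size 1, max 47) hi=[] (size 0) -> median=47
Step 2: insert 29 -> lo=[29] (size 1, max 29) hi=[47] (size 1, min 47) -> median=38
Step 3: insert 36 -> lo=[29, 36] (size 2, max 36) hi=[47] (size 1, min 47) -> median=36
Step 4: insert 32 -> lo=[29, 32] (size 2, max 32) hi=[36, 47] (size 2, min 36) -> median=34
Step 5: insert 14 -> lo=[14, 29, 32] (size 3, max 32) hi=[36, 47] (size 2, min 36) -> median=32
Step 6: insert 2 -> lo=[2, 14, 29] (size 3, max 29) hi=[32, 36, 47] (size 3, min 32) -> median=30.5
Step 7: insert 28 -> lo=[2, 14, 28, 29] (size 4, max 29) hi=[32, 36, 47] (size 3, min 32) -> median=29
Step 8: insert 41 -> lo=[2, 14, 28, 29] (size 4, max 29) hi=[32, 36, 41, 47] (size 4, min 32) -> median=30.5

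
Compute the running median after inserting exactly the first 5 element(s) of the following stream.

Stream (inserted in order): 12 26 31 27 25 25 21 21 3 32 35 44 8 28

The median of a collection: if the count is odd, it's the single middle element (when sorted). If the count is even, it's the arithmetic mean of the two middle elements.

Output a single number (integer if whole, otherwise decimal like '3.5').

Step 1: insert 12 -> lo=[12] (size 1, max 12) hi=[] (size 0) -> median=12
Step 2: insert 26 -> lo=[12] (size 1, max 12) hi=[26] (size 1, min 26) -> median=19
Step 3: insert 31 -> lo=[12, 26] (size 2, max 26) hi=[31] (size 1, min 31) -> median=26
Step 4: insert 27 -> lo=[12, 26] (size 2, max 26) hi=[27, 31] (size 2, min 27) -> median=26.5
Step 5: insert 25 -> lo=[12, 25, 26] (size 3, max 26) hi=[27, 31] (size 2, min 27) -> median=26

Answer: 26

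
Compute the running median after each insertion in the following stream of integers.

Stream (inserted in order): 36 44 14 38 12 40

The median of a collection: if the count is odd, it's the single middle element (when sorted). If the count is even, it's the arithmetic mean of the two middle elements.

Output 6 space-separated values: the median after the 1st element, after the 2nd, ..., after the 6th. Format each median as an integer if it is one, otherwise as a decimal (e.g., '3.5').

Step 1: insert 36 -> lo=[36] (size 1, max 36) hi=[] (size 0) -> median=36
Step 2: insert 44 -> lo=[36] (size 1, max 36) hi=[44] (size 1, min 44) -> median=40
Step 3: insert 14 -> lo=[14, 36] (size 2, max 36) hi=[44] (size 1, min 44) -> median=36
Step 4: insert 38 -> lo=[14, 36] (size 2, max 36) hi=[38, 44] (size 2, min 38) -> median=37
Step 5: insert 12 -> lo=[12, 14, 36] (size 3, max 36) hi=[38, 44] (size 2, min 38) -> median=36
Step 6: insert 40 -> lo=[12, 14, 36] (size 3, max 36) hi=[38, 40, 44] (size 3, min 38) -> median=37

Answer: 36 40 36 37 36 37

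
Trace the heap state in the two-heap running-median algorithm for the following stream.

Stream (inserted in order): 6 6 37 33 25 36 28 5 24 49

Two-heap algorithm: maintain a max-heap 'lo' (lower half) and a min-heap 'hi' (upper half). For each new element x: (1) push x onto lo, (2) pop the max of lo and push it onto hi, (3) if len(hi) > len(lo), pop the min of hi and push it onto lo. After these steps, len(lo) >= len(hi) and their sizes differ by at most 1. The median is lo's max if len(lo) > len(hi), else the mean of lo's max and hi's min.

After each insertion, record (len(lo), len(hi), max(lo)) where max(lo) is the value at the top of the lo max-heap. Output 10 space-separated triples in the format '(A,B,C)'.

Step 1: insert 6 -> lo=[6] hi=[] -> (len(lo)=1, len(hi)=0, max(lo)=6)
Step 2: insert 6 -> lo=[6] hi=[6] -> (len(lo)=1, len(hi)=1, max(lo)=6)
Step 3: insert 37 -> lo=[6, 6] hi=[37] -> (len(lo)=2, len(hi)=1, max(lo)=6)
Step 4: insert 33 -> lo=[6, 6] hi=[33, 37] -> (len(lo)=2, len(hi)=2, max(lo)=6)
Step 5: insert 25 -> lo=[6, 6, 25] hi=[33, 37] -> (len(lo)=3, len(hi)=2, max(lo)=25)
Step 6: insert 36 -> lo=[6, 6, 25] hi=[33, 36, 37] -> (len(lo)=3, len(hi)=3, max(lo)=25)
Step 7: insert 28 -> lo=[6, 6, 25, 28] hi=[33, 36, 37] -> (len(lo)=4, len(hi)=3, max(lo)=28)
Step 8: insert 5 -> lo=[5, 6, 6, 25] hi=[28, 33, 36, 37] -> (len(lo)=4, len(hi)=4, max(lo)=25)
Step 9: insert 24 -> lo=[5, 6, 6, 24, 25] hi=[28, 33, 36, 37] -> (len(lo)=5, len(hi)=4, max(lo)=25)
Step 10: insert 49 -> lo=[5, 6, 6, 24, 25] hi=[28, 33, 36, 37, 49] -> (len(lo)=5, len(hi)=5, max(lo)=25)

Answer: (1,0,6) (1,1,6) (2,1,6) (2,2,6) (3,2,25) (3,3,25) (4,3,28) (4,4,25) (5,4,25) (5,5,25)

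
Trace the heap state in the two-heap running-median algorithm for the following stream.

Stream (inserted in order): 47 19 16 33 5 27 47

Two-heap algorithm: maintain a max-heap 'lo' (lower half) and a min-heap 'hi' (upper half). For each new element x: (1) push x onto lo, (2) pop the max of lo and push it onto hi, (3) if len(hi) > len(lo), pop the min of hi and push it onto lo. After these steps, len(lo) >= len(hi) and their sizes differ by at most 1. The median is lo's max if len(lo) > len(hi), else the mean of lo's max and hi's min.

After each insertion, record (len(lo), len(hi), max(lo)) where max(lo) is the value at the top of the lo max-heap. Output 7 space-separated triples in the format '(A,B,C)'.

Answer: (1,0,47) (1,1,19) (2,1,19) (2,2,19) (3,2,19) (3,3,19) (4,3,27)

Derivation:
Step 1: insert 47 -> lo=[47] hi=[] -> (len(lo)=1, len(hi)=0, max(lo)=47)
Step 2: insert 19 -> lo=[19] hi=[47] -> (len(lo)=1, len(hi)=1, max(lo)=19)
Step 3: insert 16 -> lo=[16, 19] hi=[47] -> (len(lo)=2, len(hi)=1, max(lo)=19)
Step 4: insert 33 -> lo=[16, 19] hi=[33, 47] -> (len(lo)=2, len(hi)=2, max(lo)=19)
Step 5: insert 5 -> lo=[5, 16, 19] hi=[33, 47] -> (len(lo)=3, len(hi)=2, max(lo)=19)
Step 6: insert 27 -> lo=[5, 16, 19] hi=[27, 33, 47] -> (len(lo)=3, len(hi)=3, max(lo)=19)
Step 7: insert 47 -> lo=[5, 16, 19, 27] hi=[33, 47, 47] -> (len(lo)=4, len(hi)=3, max(lo)=27)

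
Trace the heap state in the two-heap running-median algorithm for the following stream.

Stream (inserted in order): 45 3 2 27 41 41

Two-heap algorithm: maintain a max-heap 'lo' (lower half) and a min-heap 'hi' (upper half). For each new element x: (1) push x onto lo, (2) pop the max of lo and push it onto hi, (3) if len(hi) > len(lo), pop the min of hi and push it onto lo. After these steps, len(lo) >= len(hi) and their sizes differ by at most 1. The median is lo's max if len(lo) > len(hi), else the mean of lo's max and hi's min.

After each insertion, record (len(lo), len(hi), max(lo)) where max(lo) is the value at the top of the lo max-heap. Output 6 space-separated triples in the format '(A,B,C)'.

Step 1: insert 45 -> lo=[45] hi=[] -> (len(lo)=1, len(hi)=0, max(lo)=45)
Step 2: insert 3 -> lo=[3] hi=[45] -> (len(lo)=1, len(hi)=1, max(lo)=3)
Step 3: insert 2 -> lo=[2, 3] hi=[45] -> (len(lo)=2, len(hi)=1, max(lo)=3)
Step 4: insert 27 -> lo=[2, 3] hi=[27, 45] -> (len(lo)=2, len(hi)=2, max(lo)=3)
Step 5: insert 41 -> lo=[2, 3, 27] hi=[41, 45] -> (len(lo)=3, len(hi)=2, max(lo)=27)
Step 6: insert 41 -> lo=[2, 3, 27] hi=[41, 41, 45] -> (len(lo)=3, len(hi)=3, max(lo)=27)

Answer: (1,0,45) (1,1,3) (2,1,3) (2,2,3) (3,2,27) (3,3,27)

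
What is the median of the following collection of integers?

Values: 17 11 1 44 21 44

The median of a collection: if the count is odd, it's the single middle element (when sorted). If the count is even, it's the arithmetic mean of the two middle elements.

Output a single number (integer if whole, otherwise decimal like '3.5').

Answer: 19

Derivation:
Step 1: insert 17 -> lo=[17] (size 1, max 17) hi=[] (size 0) -> median=17
Step 2: insert 11 -> lo=[11] (size 1, max 11) hi=[17] (size 1, min 17) -> median=14
Step 3: insert 1 -> lo=[1, 11] (size 2, max 11) hi=[17] (size 1, min 17) -> median=11
Step 4: insert 44 -> lo=[1, 11] (size 2, max 11) hi=[17, 44] (size 2, min 17) -> median=14
Step 5: insert 21 -> lo=[1, 11, 17] (size 3, max 17) hi=[21, 44] (size 2, min 21) -> median=17
Step 6: insert 44 -> lo=[1, 11, 17] (size 3, max 17) hi=[21, 44, 44] (size 3, min 21) -> median=19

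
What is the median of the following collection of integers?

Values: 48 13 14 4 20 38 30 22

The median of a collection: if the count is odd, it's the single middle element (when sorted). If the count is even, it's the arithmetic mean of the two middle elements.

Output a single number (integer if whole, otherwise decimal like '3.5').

Step 1: insert 48 -> lo=[48] (size 1, max 48) hi=[] (size 0) -> median=48
Step 2: insert 13 -> lo=[13] (size 1, max 13) hi=[48] (size 1, min 48) -> median=30.5
Step 3: insert 14 -> lo=[13, 14] (size 2, max 14) hi=[48] (size 1, min 48) -> median=14
Step 4: insert 4 -> lo=[4, 13] (size 2, max 13) hi=[14, 48] (size 2, min 14) -> median=13.5
Step 5: insert 20 -> lo=[4, 13, 14] (size 3, max 14) hi=[20, 48] (size 2, min 20) -> median=14
Step 6: insert 38 -> lo=[4, 13, 14] (size 3, max 14) hi=[20, 38, 48] (size 3, min 20) -> median=17
Step 7: insert 30 -> lo=[4, 13, 14, 20] (size 4, max 20) hi=[30, 38, 48] (size 3, min 30) -> median=20
Step 8: insert 22 -> lo=[4, 13, 14, 20] (size 4, max 20) hi=[22, 30, 38, 48] (size 4, min 22) -> median=21

Answer: 21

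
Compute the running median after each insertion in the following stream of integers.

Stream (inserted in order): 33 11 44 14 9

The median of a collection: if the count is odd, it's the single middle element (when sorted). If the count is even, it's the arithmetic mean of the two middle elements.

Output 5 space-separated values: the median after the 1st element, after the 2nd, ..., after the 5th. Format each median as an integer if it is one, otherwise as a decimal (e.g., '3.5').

Answer: 33 22 33 23.5 14

Derivation:
Step 1: insert 33 -> lo=[33] (size 1, max 33) hi=[] (size 0) -> median=33
Step 2: insert 11 -> lo=[11] (size 1, max 11) hi=[33] (size 1, min 33) -> median=22
Step 3: insert 44 -> lo=[11, 33] (size 2, max 33) hi=[44] (size 1, min 44) -> median=33
Step 4: insert 14 -> lo=[11, 14] (size 2, max 14) hi=[33, 44] (size 2, min 33) -> median=23.5
Step 5: insert 9 -> lo=[9, 11, 14] (size 3, max 14) hi=[33, 44] (size 2, min 33) -> median=14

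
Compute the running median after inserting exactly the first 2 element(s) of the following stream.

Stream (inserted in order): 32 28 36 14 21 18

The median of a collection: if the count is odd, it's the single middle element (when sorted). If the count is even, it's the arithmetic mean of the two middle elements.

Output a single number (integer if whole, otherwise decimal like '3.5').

Answer: 30

Derivation:
Step 1: insert 32 -> lo=[32] (size 1, max 32) hi=[] (size 0) -> median=32
Step 2: insert 28 -> lo=[28] (size 1, max 28) hi=[32] (size 1, min 32) -> median=30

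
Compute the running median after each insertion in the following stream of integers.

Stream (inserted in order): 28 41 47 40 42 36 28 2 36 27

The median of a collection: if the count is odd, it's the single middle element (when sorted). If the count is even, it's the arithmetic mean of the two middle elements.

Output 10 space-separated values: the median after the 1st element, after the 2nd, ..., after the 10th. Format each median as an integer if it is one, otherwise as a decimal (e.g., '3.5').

Step 1: insert 28 -> lo=[28] (size 1, max 28) hi=[] (size 0) -> median=28
Step 2: insert 41 -> lo=[28] (size 1, max 28) hi=[41] (size 1, min 41) -> median=34.5
Step 3: insert 47 -> lo=[28, 41] (size 2, max 41) hi=[47] (size 1, min 47) -> median=41
Step 4: insert 40 -> lo=[28, 40] (size 2, max 40) hi=[41, 47] (size 2, min 41) -> median=40.5
Step 5: insert 42 -> lo=[28, 40, 41] (size 3, max 41) hi=[42, 47] (size 2, min 42) -> median=41
Step 6: insert 36 -> lo=[28, 36, 40] (size 3, max 40) hi=[41, 42, 47] (size 3, min 41) -> median=40.5
Step 7: insert 28 -> lo=[28, 28, 36, 40] (size 4, max 40) hi=[41, 42, 47] (size 3, min 41) -> median=40
Step 8: insert 2 -> lo=[2, 28, 28, 36] (size 4, max 36) hi=[40, 41, 42, 47] (size 4, min 40) -> median=38
Step 9: insert 36 -> lo=[2, 28, 28, 36, 36] (size 5, max 36) hi=[40, 41, 42, 47] (size 4, min 40) -> median=36
Step 10: insert 27 -> lo=[2, 27, 28, 28, 36] (size 5, max 36) hi=[36, 40, 41, 42, 47] (size 5, min 36) -> median=36

Answer: 28 34.5 41 40.5 41 40.5 40 38 36 36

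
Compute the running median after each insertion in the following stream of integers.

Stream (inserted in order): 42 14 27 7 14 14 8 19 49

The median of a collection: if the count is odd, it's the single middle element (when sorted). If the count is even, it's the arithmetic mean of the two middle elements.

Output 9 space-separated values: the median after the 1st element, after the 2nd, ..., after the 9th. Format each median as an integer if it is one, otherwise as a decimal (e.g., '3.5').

Answer: 42 28 27 20.5 14 14 14 14 14

Derivation:
Step 1: insert 42 -> lo=[42] (size 1, max 42) hi=[] (size 0) -> median=42
Step 2: insert 14 -> lo=[14] (size 1, max 14) hi=[42] (size 1, min 42) -> median=28
Step 3: insert 27 -> lo=[14, 27] (size 2, max 27) hi=[42] (size 1, min 42) -> median=27
Step 4: insert 7 -> lo=[7, 14] (size 2, max 14) hi=[27, 42] (size 2, min 27) -> median=20.5
Step 5: insert 14 -> lo=[7, 14, 14] (size 3, max 14) hi=[27, 42] (size 2, min 27) -> median=14
Step 6: insert 14 -> lo=[7, 14, 14] (size 3, max 14) hi=[14, 27, 42] (size 3, min 14) -> median=14
Step 7: insert 8 -> lo=[7, 8, 14, 14] (size 4, max 14) hi=[14, 27, 42] (size 3, min 14) -> median=14
Step 8: insert 19 -> lo=[7, 8, 14, 14] (size 4, max 14) hi=[14, 19, 27, 42] (size 4, min 14) -> median=14
Step 9: insert 49 -> lo=[7, 8, 14, 14, 14] (size 5, max 14) hi=[19, 27, 42, 49] (size 4, min 19) -> median=14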